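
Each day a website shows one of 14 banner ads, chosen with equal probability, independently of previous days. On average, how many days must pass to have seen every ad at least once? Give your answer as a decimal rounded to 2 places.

After i distinct types are collected, each trial gives a new one with probability (14−i)/14, so the expected wait for the next new type is 14/(14−i).
E = 14/14 + 14/13 + 14/12 + 14/11 + 14/10 + 14/9 + 14/8 + 14/7 + 14/6 + 14/5 + 14/4 + 14/3 + 14/2 + 14/1 = 1171733/25740 ≈ 45.52.

45.52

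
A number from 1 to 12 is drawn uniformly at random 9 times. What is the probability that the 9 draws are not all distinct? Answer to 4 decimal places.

0.9845

P(all 9 different) = 12/12 · 11/12 · ··· · 4/12 ≈ 0.0155.
P(at least two equal) = 1 − 0.0155 = 0.9845.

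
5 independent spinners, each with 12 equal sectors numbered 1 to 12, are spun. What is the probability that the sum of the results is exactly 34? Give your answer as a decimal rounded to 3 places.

0.049

There are 12^5 = 248832 equally likely outcomes.
The number of ordered 5-tuples from {1,…,12} summing to 34 is 12255.
P(sum = 34) = 12255/248832 = 4085/82944 ≈ 0.049.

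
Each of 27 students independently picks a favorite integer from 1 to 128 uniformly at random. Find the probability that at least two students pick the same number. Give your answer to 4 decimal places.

0.9479

It's easier to compute the probability that all 27 are distinct.
P(all distinct) = 128/128 · 127/128 · ··· · 102/128 ≈ 0.0521.
So the probability of at least one match is 1 − 0.0521 = 0.9479.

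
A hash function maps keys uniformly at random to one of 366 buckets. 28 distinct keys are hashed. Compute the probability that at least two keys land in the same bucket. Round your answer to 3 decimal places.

0.653

It's easier to compute the probability that all 28 are distinct.
P(all distinct) = 366/366 · 365/366 · ··· · 339/366 ≈ 0.347.
So the probability of at least one match is 1 − 0.347 = 0.653.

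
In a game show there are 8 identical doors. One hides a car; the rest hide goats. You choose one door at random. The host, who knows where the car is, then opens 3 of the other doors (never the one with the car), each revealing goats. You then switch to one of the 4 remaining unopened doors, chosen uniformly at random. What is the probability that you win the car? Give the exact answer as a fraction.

7/32

Your original door holds the car with probability 1/8, so the other 7 collectively hold it with probability 7/8.
The host can always find 3 empty doors to open, so the reveals don't change that 7/8; it is now spread over the 4 remaining unopened doors.
P(win by switching) = (7/8) · (1/4) = 7/32.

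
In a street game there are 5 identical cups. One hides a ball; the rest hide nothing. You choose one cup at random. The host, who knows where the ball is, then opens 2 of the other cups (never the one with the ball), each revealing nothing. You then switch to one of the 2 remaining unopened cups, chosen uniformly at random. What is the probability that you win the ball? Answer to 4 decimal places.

0.4000

Your original cup holds the ball with probability 1/5, so the other 4 collectively hold it with probability 4/5.
The host can always find 2 empty cups to open, so the reveals don't change that 4/5; it is now spread over the 2 remaining unopened cups.
P(win by switching) = (4/5) · (1/2) = 2/5 ≈ 0.4000.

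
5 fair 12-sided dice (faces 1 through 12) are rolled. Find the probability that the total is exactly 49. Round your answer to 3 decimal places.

There are 12^5 = 248832 equally likely outcomes.
The number of ordered 5-tuples from {1,…,12} summing to 49 is 1365.
P(sum = 49) = 1365/248832 = 455/82944 ≈ 0.005.

0.005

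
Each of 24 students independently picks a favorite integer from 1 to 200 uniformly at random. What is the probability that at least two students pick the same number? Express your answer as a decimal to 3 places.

0.762

It's easier to compute the probability that all 24 are distinct.
P(all distinct) = 200/200 · 199/200 · ··· · 177/200 ≈ 0.238.
So the probability of at least one match is 1 − 0.238 = 0.762.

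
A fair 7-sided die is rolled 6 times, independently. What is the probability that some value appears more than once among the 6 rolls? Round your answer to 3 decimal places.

P(all 6 different) = 7/7 · 6/7 · ··· · 2/7 ≈ 0.043.
P(at least two equal) = 1 − 0.043 = 0.957.

0.957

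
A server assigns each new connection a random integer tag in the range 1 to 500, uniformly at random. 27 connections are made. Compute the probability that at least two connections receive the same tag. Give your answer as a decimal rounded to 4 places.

It's easier to compute the probability that all 27 are distinct.
P(all distinct) = 500/500 · 499/500 · ··· · 474/500 ≈ 0.4893.
So the probability of at least one match is 1 − 0.4893 = 0.5107.

0.5107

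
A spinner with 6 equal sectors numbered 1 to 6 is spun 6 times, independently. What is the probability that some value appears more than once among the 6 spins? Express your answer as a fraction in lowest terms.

319/324

P(all 6 different) = 6/6 · 5/6 · ··· · 1/6 = 5/324.
P(at least two equal) = 1 − 5/324 = 319/324.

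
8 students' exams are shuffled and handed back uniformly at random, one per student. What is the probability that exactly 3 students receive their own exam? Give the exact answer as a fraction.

Choose which 3 of the 8 are fixed: C(8,3) = 56 ways.
The remaining 5 must have no fixed point: D(5) = 44.
P = 56·44/40320 = 11/180.

11/180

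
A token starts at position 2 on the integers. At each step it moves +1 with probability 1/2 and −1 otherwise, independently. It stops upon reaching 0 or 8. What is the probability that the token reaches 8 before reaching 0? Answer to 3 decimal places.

0.250

With a fair step, P(i) = ½P(i−1) + ½P(i+1) with P(0)=0, P(8)=1 has the linear solution P(i) = i/8.
P(2) = 2/8 = 1/4 ≈ 0.250.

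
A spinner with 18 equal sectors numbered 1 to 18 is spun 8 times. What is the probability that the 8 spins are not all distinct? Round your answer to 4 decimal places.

0.8399

P(all 8 different) = 18/18 · 17/18 · ··· · 11/18 ≈ 0.1601.
P(at least two equal) = 1 − 0.1601 = 0.8399.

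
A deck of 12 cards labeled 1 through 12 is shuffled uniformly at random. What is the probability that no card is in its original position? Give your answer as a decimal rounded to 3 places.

0.368

This is the derangement probability: permutations of 12 with no fixed point.
D(12) = 12! · (1 − 1/1! + 1/2! − ··· + (−1)^12/12!) = 176214841.
P = 176214841/479001600 = 16019531/43545600 ≈ 0.368.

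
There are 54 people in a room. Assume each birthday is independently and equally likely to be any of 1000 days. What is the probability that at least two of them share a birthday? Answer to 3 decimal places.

0.767

It's easier to compute the probability that all 54 are distinct.
P(all distinct) = 1000/1000 · 999/1000 · ··· · 947/1000 ≈ 0.233.
So the probability of at least one match is 1 − 0.233 = 0.767.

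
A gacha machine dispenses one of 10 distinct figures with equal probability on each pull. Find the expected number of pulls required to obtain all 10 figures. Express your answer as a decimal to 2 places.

After i distinct types are collected, each trial gives a new one with probability (10−i)/10, so the expected wait for the next new type is 10/(10−i).
E = 10/10 + 10/9 + 10/8 + 10/7 + 10/6 + 10/5 + 10/4 + 10/3 + 10/2 + 10/1 = 7381/252 ≈ 29.29.

29.29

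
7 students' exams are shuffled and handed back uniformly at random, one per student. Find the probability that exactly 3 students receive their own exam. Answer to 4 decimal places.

Choose which 3 of the 7 are fixed: C(7,3) = 35 ways.
The remaining 4 must have no fixed point: D(4) = 9.
P = 35·9/5040 = 1/16 ≈ 0.0625.

0.0625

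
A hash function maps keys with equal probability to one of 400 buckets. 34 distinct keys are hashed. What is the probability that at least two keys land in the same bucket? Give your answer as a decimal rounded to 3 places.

0.764

It's easier to compute the probability that all 34 are distinct.
P(all distinct) = 400/400 · 399/400 · ··· · 367/400 ≈ 0.236.
So the probability of at least one match is 1 − 0.236 = 0.764.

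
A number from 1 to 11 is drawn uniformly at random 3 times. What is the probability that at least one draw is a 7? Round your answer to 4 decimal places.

P(no draw is a 7) = (10/11)^3 ≈ 0.7513.
P(at least one) = 1 − 0.7513 = 0.2487.

0.2487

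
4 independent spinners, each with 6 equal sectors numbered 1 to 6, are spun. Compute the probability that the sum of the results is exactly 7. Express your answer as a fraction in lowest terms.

5/324

There are 6^4 = 1296 equally likely outcomes.
The number of ordered 4-tuples from {1,…,6} summing to 7 is 20.
P(sum = 7) = 20/1296 = 5/324.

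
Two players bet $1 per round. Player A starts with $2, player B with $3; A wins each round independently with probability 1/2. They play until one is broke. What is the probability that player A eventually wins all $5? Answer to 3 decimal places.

0.400

With a fair step, P(i) = ½P(i−1) + ½P(i+1) with P(0)=0, P(5)=1 has the linear solution P(i) = i/5.
P(2) = 2/5 ≈ 0.400.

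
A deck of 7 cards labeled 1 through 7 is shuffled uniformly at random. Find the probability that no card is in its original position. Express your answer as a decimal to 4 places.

0.3679

This is the derangement probability: permutations of 7 with no fixed point.
D(7) = 7! · (1 − 1/1! + 1/2! − ··· + (−1)^7/7!) = 1854.
P = 1854/5040 = 103/280 ≈ 0.3679.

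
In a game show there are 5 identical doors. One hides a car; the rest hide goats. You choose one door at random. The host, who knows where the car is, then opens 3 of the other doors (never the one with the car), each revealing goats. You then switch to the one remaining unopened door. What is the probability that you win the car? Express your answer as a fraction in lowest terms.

4/5

Your original door holds the car with probability 1/5, so the other 4 collectively hold it with probability 4/5.
The host can always find 3 empty doors to open, so the reveals don't change that 4/5; it is now spread over the 1 remaining unopened door.
P(win by switching) = (4/5) · (1/1) = 4/5.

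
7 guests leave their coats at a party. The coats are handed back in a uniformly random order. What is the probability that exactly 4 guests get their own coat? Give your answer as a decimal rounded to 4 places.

0.0139

Choose which 4 of the 7 are fixed: C(7,4) = 35 ways.
The remaining 3 must have no fixed point: D(3) = 2.
P = 35·2/5040 = 1/72 ≈ 0.0139.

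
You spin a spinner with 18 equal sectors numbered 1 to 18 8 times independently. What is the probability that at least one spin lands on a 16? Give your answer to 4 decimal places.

P(no spin lands on a 16) = (17/18)^8 ≈ 0.6330.
P(at least one) = 1 − 0.6330 = 0.3670.

0.3670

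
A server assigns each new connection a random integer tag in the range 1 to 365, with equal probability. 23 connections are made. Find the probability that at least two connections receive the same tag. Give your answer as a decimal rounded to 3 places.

0.507

It's easier to compute the probability that all 23 are distinct.
P(all distinct) = 365/365 · 364/365 · ··· · 343/365 ≈ 0.493.
So the probability of at least one match is 1 − 0.493 = 0.507.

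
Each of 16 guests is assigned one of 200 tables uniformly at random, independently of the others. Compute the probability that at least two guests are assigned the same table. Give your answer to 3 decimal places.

0.460

It's easier to compute the probability that all 16 are distinct.
P(all distinct) = 200/200 · 199/200 · ··· · 185/200 ≈ 0.540.
So the probability of at least one match is 1 − 0.540 = 0.460.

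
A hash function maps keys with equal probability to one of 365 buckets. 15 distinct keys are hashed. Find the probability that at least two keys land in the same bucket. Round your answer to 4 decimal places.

It's easier to compute the probability that all 15 are distinct.
P(all distinct) = 365/365 · 364/365 · ··· · 351/365 ≈ 0.7471.
So the probability of at least one match is 1 − 0.7471 = 0.2529.

0.2529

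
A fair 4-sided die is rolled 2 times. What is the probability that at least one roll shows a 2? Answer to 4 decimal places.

0.4375

P(no roll shows a 2) = (3/4)^2 ≈ 0.5625.
P(at least one) = 1 − 0.5625 = 0.4375.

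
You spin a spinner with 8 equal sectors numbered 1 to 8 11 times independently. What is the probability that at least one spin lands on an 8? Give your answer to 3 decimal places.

0.770

P(no spin lands on an 8) = (7/8)^11 ≈ 0.230.
P(at least one) = 1 − 0.230 = 0.770.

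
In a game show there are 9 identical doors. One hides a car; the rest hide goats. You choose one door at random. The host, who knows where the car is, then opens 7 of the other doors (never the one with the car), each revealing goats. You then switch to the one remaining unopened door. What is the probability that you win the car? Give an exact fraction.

8/9

Your original door holds the car with probability 1/9, so the other 8 collectively hold it with probability 8/9.
The host can always find 7 empty doors to open, so the reveals don't change that 8/9; it is now spread over the 1 remaining unopened door.
P(win by switching) = (8/9) · (1/1) = 8/9.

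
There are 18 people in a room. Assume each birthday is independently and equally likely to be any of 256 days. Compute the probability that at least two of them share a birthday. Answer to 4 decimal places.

It's easier to compute the probability that all 18 are distinct.
P(all distinct) = 256/256 · 255/256 · ··· · 239/256 ≈ 0.5424.
So the probability of at least one match is 1 − 0.5424 = 0.4576.

0.4576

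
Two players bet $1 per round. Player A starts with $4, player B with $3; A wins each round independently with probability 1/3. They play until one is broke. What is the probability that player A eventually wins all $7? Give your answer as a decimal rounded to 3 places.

0.118

Let r = q/p = (2/3)/(1/3) = 2. The recurrence P(i) = p·P(i+1) + q·P(i−1) with P(0)=0, P(7)=1 gives P(i) = (1 − r^i)/(1 − r^7).
P(4) = (1 − (2)^4) / (1 − (2)^7) = 15/127 ≈ 0.118.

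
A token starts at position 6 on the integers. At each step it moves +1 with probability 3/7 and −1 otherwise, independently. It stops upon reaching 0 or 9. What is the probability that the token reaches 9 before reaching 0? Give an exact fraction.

2457/6553

Let r = q/p = (4/7)/(3/7) = 4/3. The recurrence P(i) = p·P(i+1) + q·P(i−1) with P(0)=0, P(9)=1 gives P(i) = (1 − r^i)/(1 − r^9).
P(6) = (1 − (4/3)^6) / (1 − (4/3)^9) = 2457/6553.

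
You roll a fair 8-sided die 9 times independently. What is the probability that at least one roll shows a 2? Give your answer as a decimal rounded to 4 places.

P(no roll shows a 2) = (7/8)^9 ≈ 0.3007.
P(at least one) = 1 − 0.3007 = 0.6993.

0.6993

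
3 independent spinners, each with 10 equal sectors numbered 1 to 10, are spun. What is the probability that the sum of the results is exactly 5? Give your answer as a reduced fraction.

3/500

There are 10^3 = 1000 equally likely outcomes.
The number of ordered 3-tuples from {1,…,10} summing to 5 is 6.
P(sum = 5) = 6/1000 = 3/500.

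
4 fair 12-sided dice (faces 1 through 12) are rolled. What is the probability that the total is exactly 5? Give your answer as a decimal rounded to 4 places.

There are 12^4 = 20736 equally likely outcomes.
The number of ordered 4-tuples from {1,…,12} summing to 5 is 4.
P(sum = 5) = 4/20736 = 1/5184 ≈ 0.0002.

0.0002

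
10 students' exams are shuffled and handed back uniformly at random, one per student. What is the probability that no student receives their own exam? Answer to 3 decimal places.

0.368

This is the derangement probability: permutations of 10 with no fixed point.
D(10) = 10! · (1 − 1/1! + 1/2! − ··· + (−1)^10/10!) = 1334961.
P = 1334961/3628800 = 16481/44800 ≈ 0.368.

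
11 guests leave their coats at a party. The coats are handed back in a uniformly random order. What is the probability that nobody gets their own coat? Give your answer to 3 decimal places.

0.368

This is the derangement probability: permutations of 11 with no fixed point.
D(11) = 11! · (1 − 1/1! + 1/2! − ··· + (−1)^11/11!) = 14684570.
P = 14684570/39916800 = 1468457/3991680 ≈ 0.368.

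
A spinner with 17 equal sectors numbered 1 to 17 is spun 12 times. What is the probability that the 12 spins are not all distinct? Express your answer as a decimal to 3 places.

0.995

P(all 12 different) = 17/17 · 16/17 · ··· · 6/17 ≈ 0.005.
P(at least two equal) = 1 − 0.005 = 0.995.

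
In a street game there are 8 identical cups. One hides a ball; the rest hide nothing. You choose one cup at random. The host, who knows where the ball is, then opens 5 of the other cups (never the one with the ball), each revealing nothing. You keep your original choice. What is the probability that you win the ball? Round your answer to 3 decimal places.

The host can always open 5 empty cups regardless of your choice, so the reveals give no information about your original cup.
P(win by staying) = 1/8 ≈ 0.125.

0.125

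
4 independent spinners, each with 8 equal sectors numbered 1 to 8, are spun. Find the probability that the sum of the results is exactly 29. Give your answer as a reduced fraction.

5/1024

There are 8^4 = 4096 equally likely outcomes.
The number of ordered 4-tuples from {1,…,8} summing to 29 is 20.
P(sum = 29) = 20/4096 = 5/1024.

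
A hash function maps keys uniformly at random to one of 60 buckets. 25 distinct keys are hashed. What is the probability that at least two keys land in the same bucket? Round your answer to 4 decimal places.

0.9972

It's easier to compute the probability that all 25 are distinct.
P(all distinct) = 60/60 · 59/60 · ··· · 36/60 ≈ 0.0028.
So the probability of at least one match is 1 − 0.0028 = 0.9972.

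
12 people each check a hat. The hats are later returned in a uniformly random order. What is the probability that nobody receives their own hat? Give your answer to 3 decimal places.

This is the derangement probability: permutations of 12 with no fixed point.
D(12) = 12! · (1 − 1/1! + 1/2! − ··· + (−1)^12/12!) = 176214841.
P = 176214841/479001600 = 16019531/43545600 ≈ 0.368.

0.368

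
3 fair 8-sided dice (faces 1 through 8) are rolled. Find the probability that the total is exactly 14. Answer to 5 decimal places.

0.09375

There are 8^3 = 512 equally likely outcomes.
The number of ordered 3-tuples from {1,…,8} summing to 14 is 48.
P(sum = 14) = 48/512 = 3/32 ≈ 0.09375.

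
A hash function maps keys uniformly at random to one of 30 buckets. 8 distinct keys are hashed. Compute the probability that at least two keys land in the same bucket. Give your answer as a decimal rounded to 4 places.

It's easier to compute the probability that all 8 are distinct.
P(all distinct) = 30/30 · 29/30 · ··· · 23/30 ≈ 0.3597.
So the probability of at least one match is 1 − 0.3597 = 0.6403.

0.6403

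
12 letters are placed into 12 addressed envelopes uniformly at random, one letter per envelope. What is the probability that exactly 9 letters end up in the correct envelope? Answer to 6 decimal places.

0.000001

Choose which 9 of the 12 are fixed: C(12,9) = 220 ways.
The remaining 3 must have no fixed point: D(3) = 2.
P = 220·2/479001600 = 1/1088640 ≈ 0.000001.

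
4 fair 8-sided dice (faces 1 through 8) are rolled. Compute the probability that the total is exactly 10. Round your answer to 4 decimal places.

0.0205

There are 8^4 = 4096 equally likely outcomes.
The number of ordered 4-tuples from {1,…,8} summing to 10 is 84.
P(sum = 10) = 84/4096 = 21/1024 ≈ 0.0205.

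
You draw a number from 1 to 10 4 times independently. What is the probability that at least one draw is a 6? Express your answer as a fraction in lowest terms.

3439/10000

P(no draw is a 6) = (9/10)^4 = 6561/10000.
P(at least one) = 1 − 6561/10000 = 3439/10000.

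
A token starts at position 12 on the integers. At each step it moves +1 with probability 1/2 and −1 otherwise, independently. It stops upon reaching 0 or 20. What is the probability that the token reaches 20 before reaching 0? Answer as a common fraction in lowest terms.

With a fair step, P(i) = ½P(i−1) + ½P(i+1) with P(0)=0, P(20)=1 has the linear solution P(i) = i/20.
P(12) = 12/20 = 3/5.

3/5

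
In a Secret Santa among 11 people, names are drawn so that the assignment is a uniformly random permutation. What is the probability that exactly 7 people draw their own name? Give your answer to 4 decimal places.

Choose which 7 of the 11 are fixed: C(11,7) = 330 ways.
The remaining 4 must have no fixed point: D(4) = 9.
P = 330·9/39916800 = 1/13440 ≈ 0.0001.

0.0001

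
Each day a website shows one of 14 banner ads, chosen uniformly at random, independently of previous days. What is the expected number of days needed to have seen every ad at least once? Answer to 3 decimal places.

After i distinct types are collected, each trial gives a new one with probability (14−i)/14, so the expected wait for the next new type is 14/(14−i).
E = 14/14 + 14/13 + 14/12 + 14/11 + 14/10 + 14/9 + 14/8 + 14/7 + 14/6 + 14/5 + 14/4 + 14/3 + 14/2 + 14/1 = 1171733/25740 ≈ 45.522.

45.522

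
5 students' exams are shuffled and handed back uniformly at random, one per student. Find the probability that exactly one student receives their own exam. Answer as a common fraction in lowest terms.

3/8

Choose which one is fixed: C(5,1) = 5 ways.
The remaining 4 must have no fixed point: D(4) = 9.
P = 5·9/120 = 3/8.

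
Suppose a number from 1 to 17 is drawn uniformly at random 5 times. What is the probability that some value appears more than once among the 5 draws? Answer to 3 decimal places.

P(all 5 different) = 17/17 · 16/17 · ··· · 13/17 ≈ 0.523.
P(at least two equal) = 1 − 0.523 = 0.477.

0.477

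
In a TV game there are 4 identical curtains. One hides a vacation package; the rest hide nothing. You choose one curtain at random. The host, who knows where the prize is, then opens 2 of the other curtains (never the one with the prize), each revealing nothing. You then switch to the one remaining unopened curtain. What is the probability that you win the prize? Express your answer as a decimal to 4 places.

Your original curtain holds the prize with probability 1/4, so the other 3 collectively hold it with probability 3/4.
The host can always find 2 empty curtains to open, so the reveals don't change that 3/4; it is now spread over the 1 remaining unopened curtain.
P(win by switching) = (3/4) · (1/1) = 3/4 ≈ 0.7500.

0.7500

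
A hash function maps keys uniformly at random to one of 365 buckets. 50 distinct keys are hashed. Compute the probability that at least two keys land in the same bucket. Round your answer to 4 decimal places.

0.9704

It's easier to compute the probability that all 50 are distinct.
P(all distinct) = 365/365 · 364/365 · ··· · 316/365 ≈ 0.0296.
So the probability of at least one match is 1 − 0.0296 = 0.9704.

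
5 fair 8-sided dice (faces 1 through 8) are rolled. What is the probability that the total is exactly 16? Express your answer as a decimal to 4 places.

0.0363

There are 8^5 = 32768 equally likely outcomes.
The number of ordered 5-tuples from {1,…,8} summing to 16 is 1190.
P(sum = 16) = 1190/32768 = 595/16384 ≈ 0.0363.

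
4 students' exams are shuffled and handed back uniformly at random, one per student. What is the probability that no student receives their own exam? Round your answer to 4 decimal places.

This is the derangement probability: permutations of 4 with no fixed point.
D(4) = 4! · (1 − 1/1! + 1/2! − ··· + (−1)^4/4!) = 9.
P = 9/24 = 3/8 ≈ 0.3750.

0.3750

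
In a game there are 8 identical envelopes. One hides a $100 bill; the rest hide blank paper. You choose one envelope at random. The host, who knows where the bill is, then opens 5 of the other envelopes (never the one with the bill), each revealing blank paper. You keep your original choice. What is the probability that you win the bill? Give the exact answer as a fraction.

The host can always open 5 empty envelopes regardless of your choice, so the reveals give no information about your original envelope.
P(win by staying) = 1/8.

1/8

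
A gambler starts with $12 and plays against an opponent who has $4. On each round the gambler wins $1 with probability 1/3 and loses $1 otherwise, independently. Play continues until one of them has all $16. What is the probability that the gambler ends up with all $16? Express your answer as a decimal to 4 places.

Let r = q/p = (2/3)/(1/3) = 2. The recurrence P(i) = p·P(i+1) + q·P(i−1) with P(0)=0, P(16)=1 gives P(i) = (1 − r^i)/(1 − r^16).
P(12) = (1 − (2)^12) / (1 − (2)^16) = 273/4369 ≈ 0.0625.

0.0625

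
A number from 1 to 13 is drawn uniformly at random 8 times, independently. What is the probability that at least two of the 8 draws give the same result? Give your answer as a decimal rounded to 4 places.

P(all 8 different) = 13/13 · 12/13 · ··· · 6/13 ≈ 0.0636.
P(at least two equal) = 1 − 0.0636 = 0.9364.

0.9364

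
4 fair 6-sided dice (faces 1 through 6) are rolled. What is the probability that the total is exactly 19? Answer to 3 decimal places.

0.043

There are 6^4 = 1296 equally likely outcomes.
The number of ordered 4-tuples from {1,…,6} summing to 19 is 56.
P(sum = 19) = 56/1296 = 7/162 ≈ 0.043.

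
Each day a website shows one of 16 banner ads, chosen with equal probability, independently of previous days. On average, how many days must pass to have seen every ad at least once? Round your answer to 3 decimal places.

54.092

After i distinct types are collected, each trial gives a new one with probability (16−i)/16, so the expected wait for the next new type is 16/(16−i).
E = 16/16 + 16/15 + 16/14 + 16/13 + 16/12 + 16/11 + 16/10 + 16/9 + 16/8 + 16/7 + 16/6 + 16/5 + 16/4 + 16/3 + 16/2 + 16/1 = 2436559/45045 ≈ 54.092.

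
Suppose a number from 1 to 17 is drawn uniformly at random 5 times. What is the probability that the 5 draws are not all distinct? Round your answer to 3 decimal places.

P(all 5 different) = 17/17 · 16/17 · ··· · 13/17 ≈ 0.523.
P(at least two equal) = 1 − 0.523 = 0.477.

0.477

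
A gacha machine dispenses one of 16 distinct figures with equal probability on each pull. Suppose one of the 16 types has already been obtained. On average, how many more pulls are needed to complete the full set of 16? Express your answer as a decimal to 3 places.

Starting from 1 distinct type, each trial gives a new one with probability (16−i)/16 when i types are held, so the wait for the next new type is 16/(16−i).
E = 16/15 + 16/14 + 16/13 + 16/12 + 16/11 + 16/10 + 16/9 + 16/8 + 16/7 + 16/6 + 16/5 + 16/4 + 16/3 + 16/2 + 16/1 = 2391514/45045 ≈ 53.092.

53.092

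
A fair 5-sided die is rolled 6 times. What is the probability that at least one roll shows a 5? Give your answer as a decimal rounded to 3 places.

0.738

P(no roll shows a 5) = (4/5)^6 ≈ 0.262.
P(at least one) = 1 − 0.262 = 0.738.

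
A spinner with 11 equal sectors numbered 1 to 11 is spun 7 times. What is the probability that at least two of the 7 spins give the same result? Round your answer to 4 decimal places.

0.9147

P(all 7 different) = 11/11 · 10/11 · ··· · 5/11 ≈ 0.0853.
P(at least two equal) = 1 − 0.0853 = 0.9147.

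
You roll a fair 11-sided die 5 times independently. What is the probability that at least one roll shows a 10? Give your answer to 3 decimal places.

P(no roll shows a 10) = (10/11)^5 ≈ 0.621.
P(at least one) = 1 − 0.621 = 0.379.

0.379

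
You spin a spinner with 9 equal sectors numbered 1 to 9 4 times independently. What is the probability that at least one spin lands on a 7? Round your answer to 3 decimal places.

0.376

P(no spin lands on a 7) = (8/9)^4 ≈ 0.624.
P(at least one) = 1 − 0.624 = 0.376.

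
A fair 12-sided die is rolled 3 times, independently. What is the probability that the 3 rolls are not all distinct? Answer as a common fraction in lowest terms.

P(all 3 different) = 12/12 · 11/12 · ··· · 10/12 = 55/72.
P(at least two equal) = 1 − 55/72 = 17/72.

17/72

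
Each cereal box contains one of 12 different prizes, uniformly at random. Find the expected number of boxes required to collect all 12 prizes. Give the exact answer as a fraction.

86021/2310

After i distinct types are collected, each trial gives a new one with probability (12−i)/12, so the expected wait for the next new type is 12/(12−i).
E = 12/12 + 12/11 + 12/10 + 12/9 + 12/8 + 12/7 + 12/6 + 12/5 + 12/4 + 12/3 + 12/2 + 12/1 = 86021/2310.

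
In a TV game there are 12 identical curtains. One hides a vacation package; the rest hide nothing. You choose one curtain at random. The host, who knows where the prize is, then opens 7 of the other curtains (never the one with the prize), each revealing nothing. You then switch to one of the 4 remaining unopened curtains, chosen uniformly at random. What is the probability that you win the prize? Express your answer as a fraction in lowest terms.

Your original curtain holds the prize with probability 1/12, so the other 11 collectively hold it with probability 11/12.
The host can always find 7 empty curtains to open, so the reveals don't change that 11/12; it is now spread over the 4 remaining unopened curtains.
P(win by switching) = (11/12) · (1/4) = 11/48.

11/48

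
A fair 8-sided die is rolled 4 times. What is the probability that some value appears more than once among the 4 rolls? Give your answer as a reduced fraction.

P(all 4 different) = 8/8 · 7/8 · ··· · 5/8 = 105/256.
P(at least two equal) = 1 − 105/256 = 151/256.

151/256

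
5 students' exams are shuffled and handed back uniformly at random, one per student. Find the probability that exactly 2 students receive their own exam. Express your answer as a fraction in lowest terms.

Choose which 2 of the 5 are fixed: C(5,2) = 10 ways.
The remaining 3 must have no fixed point: D(3) = 2.
P = 10·2/120 = 1/6.

1/6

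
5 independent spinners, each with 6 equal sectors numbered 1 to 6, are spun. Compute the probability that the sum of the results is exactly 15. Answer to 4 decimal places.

There are 6^5 = 7776 equally likely outcomes.
The number of ordered 5-tuples from {1,…,6} summing to 15 is 651.
P(sum = 15) = 651/7776 = 217/2592 ≈ 0.0837.

0.0837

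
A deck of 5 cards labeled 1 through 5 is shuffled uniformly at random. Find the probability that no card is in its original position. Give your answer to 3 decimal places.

This is the derangement probability: permutations of 5 with no fixed point.
D(5) = 5! · (1 − 1/1! + 1/2! − ··· + (−1)^5/5!) = 44.
P = 44/120 = 11/30 ≈ 0.367.

0.367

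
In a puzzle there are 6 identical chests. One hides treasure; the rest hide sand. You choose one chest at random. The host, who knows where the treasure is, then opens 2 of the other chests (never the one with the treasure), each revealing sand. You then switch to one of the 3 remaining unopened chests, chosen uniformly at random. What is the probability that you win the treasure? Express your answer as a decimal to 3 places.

0.278

Your original chest holds the treasure with probability 1/6, so the other 5 collectively hold it with probability 5/6.
The host can always find 2 empty chests to open, so the reveals don't change that 5/6; it is now spread over the 3 remaining unopened chests.
P(win by switching) = (5/6) · (1/3) = 5/18 ≈ 0.278.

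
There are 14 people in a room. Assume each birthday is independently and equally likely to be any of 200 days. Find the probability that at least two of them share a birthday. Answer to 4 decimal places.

0.3722

It's easier to compute the probability that all 14 are distinct.
P(all distinct) = 200/200 · 199/200 · ··· · 187/200 ≈ 0.6278.
So the probability of at least one match is 1 − 0.6278 = 0.3722.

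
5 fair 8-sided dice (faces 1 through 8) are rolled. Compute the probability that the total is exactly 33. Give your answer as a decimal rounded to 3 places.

There are 8^5 = 32768 equally likely outcomes.
The number of ordered 5-tuples from {1,…,8} summing to 33 is 330.
P(sum = 33) = 330/32768 = 165/16384 ≈ 0.010.

0.010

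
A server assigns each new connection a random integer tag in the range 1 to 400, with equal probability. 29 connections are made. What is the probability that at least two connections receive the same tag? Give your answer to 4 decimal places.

It's easier to compute the probability that all 29 are distinct.
P(all distinct) = 400/400 · 399/400 · ··· · 372/400 ≈ 0.3535.
So the probability of at least one match is 1 − 0.3535 = 0.6465.

0.6465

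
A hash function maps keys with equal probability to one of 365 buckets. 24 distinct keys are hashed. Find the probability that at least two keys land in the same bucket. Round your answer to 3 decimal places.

0.538

It's easier to compute the probability that all 24 are distinct.
P(all distinct) = 365/365 · 364/365 · ··· · 342/365 ≈ 0.462.
So the probability of at least one match is 1 − 0.462 = 0.538.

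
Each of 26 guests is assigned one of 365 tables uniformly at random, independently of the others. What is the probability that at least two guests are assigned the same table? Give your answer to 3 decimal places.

It's easier to compute the probability that all 26 are distinct.
P(all distinct) = 365/365 · 364/365 · ··· · 340/365 ≈ 0.402.
So the probability of at least one match is 1 − 0.402 = 0.598.

0.598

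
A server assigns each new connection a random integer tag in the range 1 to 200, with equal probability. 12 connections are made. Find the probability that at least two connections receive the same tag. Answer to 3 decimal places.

0.286

It's easier to compute the probability that all 12 are distinct.
P(all distinct) = 200/200 · 199/200 · ··· · 189/200 ≈ 0.714.
So the probability of at least one match is 1 − 0.714 = 0.286.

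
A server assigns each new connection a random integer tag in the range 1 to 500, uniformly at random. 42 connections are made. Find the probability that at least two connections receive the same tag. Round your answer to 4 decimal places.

It's easier to compute the probability that all 42 are distinct.
P(all distinct) = 500/500 · 499/500 · ··· · 459/500 ≈ 0.1700.
So the probability of at least one match is 1 − 0.1700 = 0.8300.

0.8300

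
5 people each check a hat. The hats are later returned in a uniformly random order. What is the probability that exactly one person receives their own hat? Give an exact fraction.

3/8

Choose which one is fixed: C(5,1) = 5 ways.
The remaining 4 must have no fixed point: D(4) = 9.
P = 5·9/120 = 3/8.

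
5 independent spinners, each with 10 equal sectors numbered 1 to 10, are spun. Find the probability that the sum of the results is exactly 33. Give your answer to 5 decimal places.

There are 10^5 = 100000 equally likely outcomes.
The number of ordered 5-tuples from {1,…,10} summing to 33 is 4335.
P(sum = 33) = 4335/100000 = 867/20000 ≈ 0.04335.

0.04335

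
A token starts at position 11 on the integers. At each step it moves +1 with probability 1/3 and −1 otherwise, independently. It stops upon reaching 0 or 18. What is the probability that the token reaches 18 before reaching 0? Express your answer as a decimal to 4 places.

0.0078

Let r = q/p = (2/3)/(1/3) = 2. The recurrence P(i) = p·P(i+1) + q·P(i−1) with P(0)=0, P(18)=1 gives P(i) = (1 − r^i)/(1 − r^18).
P(11) = (1 − (2)^11) / (1 − (2)^18) = 2047/262143 ≈ 0.0078.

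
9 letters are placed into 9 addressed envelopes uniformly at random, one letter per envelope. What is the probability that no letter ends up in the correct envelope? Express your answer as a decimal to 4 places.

0.3679

This is the derangement probability: permutations of 9 with no fixed point.
D(9) = 9! · (1 − 1/1! + 1/2! − ··· + (−1)^9/9!) = 133496.
P = 133496/362880 = 16687/45360 ≈ 0.3679.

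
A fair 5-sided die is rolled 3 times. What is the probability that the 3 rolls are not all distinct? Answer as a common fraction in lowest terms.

13/25

P(all 3 different) = 5/5 · 4/5 · ··· · 3/5 = 12/25.
P(at least two equal) = 1 − 12/25 = 13/25.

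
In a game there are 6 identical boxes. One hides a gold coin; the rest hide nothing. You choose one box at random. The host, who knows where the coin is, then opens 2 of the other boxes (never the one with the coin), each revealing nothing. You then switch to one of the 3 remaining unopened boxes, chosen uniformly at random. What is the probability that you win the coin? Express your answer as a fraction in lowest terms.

Your original box holds the coin with probability 1/6, so the other 5 collectively hold it with probability 5/6.
The host can always find 2 empty boxes to open, so the reveals don't change that 5/6; it is now spread over the 3 remaining unopened boxes.
P(win by switching) = (5/6) · (1/3) = 5/18.

5/18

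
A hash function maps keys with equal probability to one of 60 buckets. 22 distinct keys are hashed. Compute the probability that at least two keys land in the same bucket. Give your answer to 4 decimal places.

0.9879

It's easier to compute the probability that all 22 are distinct.
P(all distinct) = 60/60 · 59/60 · ··· · 39/60 ≈ 0.0121.
So the probability of at least one match is 1 − 0.0121 = 0.9879.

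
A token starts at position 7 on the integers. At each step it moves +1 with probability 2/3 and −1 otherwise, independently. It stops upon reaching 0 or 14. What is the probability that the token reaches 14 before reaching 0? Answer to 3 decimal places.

Let r = q/p = (1/3)/(2/3) = 1/2. The recurrence P(i) = p·P(i+1) + q·P(i−1) with P(0)=0, P(14)=1 gives P(i) = (1 − r^i)/(1 − r^14).
P(7) = (1 − (1/2)^7) / (1 − (1/2)^14) = 128/129 ≈ 0.992.

0.992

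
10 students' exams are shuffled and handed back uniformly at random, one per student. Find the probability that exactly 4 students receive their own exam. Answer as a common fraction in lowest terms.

53/3456

Choose which 4 of the 10 are fixed: C(10,4) = 210 ways.
The remaining 6 must have no fixed point: D(6) = 265.
P = 210·265/3628800 = 53/3456.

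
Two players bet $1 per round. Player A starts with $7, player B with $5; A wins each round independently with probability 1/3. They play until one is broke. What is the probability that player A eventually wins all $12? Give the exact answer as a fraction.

127/4095

Let r = q/p = (2/3)/(1/3) = 2. The recurrence P(i) = p·P(i+1) + q·P(i−1) with P(0)=0, P(12)=1 gives P(i) = (1 − r^i)/(1 − r^12).
P(7) = (1 − (2)^7) / (1 − (2)^12) = 127/4095.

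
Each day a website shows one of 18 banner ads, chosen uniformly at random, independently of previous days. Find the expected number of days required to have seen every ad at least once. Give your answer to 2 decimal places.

62.91

After i distinct types are collected, each trial gives a new one with probability (18−i)/18, so the expected wait for the next new type is 18/(18−i).
E = 18/18 + 18/17 + 18/16 + 18/15 + 18/14 + 18/13 + 18/12 + 18/11 + 18/10 + 18/9 + 18/8 + 18/7 + 18/6 + 18/5 + 18/4 + 18/3 + 18/2 + 18/1 = 42822903/680680 ≈ 62.91.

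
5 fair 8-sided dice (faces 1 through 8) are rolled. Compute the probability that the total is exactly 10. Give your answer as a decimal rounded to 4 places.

There are 8^5 = 32768 equally likely outcomes.
The number of ordered 5-tuples from {1,…,8} summing to 10 is 126.
P(sum = 10) = 126/32768 = 63/16384 ≈ 0.0038.

0.0038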